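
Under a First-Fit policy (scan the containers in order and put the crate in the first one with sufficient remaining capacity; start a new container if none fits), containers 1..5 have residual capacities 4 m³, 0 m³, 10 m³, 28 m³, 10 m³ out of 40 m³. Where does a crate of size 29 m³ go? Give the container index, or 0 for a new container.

No container has ≥ 29 m³ free, so a new container is opened.

0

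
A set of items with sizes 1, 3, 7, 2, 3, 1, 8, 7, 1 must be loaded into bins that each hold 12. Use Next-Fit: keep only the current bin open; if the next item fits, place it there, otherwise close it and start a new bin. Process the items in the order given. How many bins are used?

4

1 → bin 1 (remaining 11)
3 → bin 1 (remaining 8)
7 → bin 1 (remaining 1)
2 → bin 2 (remaining 10)
3 → bin 2 (remaining 7)
1 → bin 2 (remaining 6)
8 → bin 3 (remaining 4)
7 → bin 4 (remaining 5)
1 → bin 4 (remaining 4)
Final bins: [1,3,7] [2,3,1] [8] [7,1].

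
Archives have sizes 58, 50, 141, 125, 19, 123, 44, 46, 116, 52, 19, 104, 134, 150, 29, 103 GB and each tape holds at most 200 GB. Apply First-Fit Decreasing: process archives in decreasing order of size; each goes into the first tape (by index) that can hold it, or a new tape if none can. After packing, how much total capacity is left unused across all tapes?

287

Sorted descending: 150, 141, 134, 125, 123, 116, 104, 103, 58, 52, 50, 46, 44, 29, 19, 19.
Put 150 GB in tape 1; 50 GB remain.
Put 141 GB in tape 2; 59 GB remain.
Put 134 GB in tape 3; 66 GB remain.
Put 125 GB in tape 4; 75 GB remain.
Put 123 GB in tape 5; 77 GB remain.
Put 116 GB in tape 6; 84 GB remain.
Put 104 GB in tape 7; 96 GB remain.
Put 103 GB in tape 8; 97 GB remain.
Put 58 GB in tape 2; 1 GB remain.
Put 52 GB in tape 3; 14 GB remain.
Put 50 GB in tape 1; 0 GB remain.
Put 46 GB in tape 4; 29 GB remain.
Put 44 GB in tape 5; 33 GB remain.
Put 29 GB in tape 4; 0 GB remain.
Put 19 GB in tape 5; 14 GB remain.
Put 19 GB in tape 6; 65 GB remain.
8 tapes × 200 GB = 1600 GB; used 1313 GB; unused 287 GB.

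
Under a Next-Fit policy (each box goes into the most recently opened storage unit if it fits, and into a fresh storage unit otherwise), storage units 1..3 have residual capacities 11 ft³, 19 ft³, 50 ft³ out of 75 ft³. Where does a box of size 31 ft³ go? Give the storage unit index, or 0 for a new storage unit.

Next-Fit only looks at storage unit 3, which has 50 ft³ free.
31 ft³ fits there.

3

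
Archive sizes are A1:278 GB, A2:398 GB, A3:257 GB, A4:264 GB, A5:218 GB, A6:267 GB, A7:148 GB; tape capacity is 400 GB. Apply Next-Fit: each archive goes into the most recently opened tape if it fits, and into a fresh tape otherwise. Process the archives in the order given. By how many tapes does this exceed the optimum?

1

Next-Fit: [278] [398] [257] [264] [218] [267] [148] → 7 tapes.
6 archives exceed 200 GB (half the capacity), and no two of those can share a tape, so at least 6 tapes are needed.
An optimal packing achieves that bound: [398] [278] [267] [264] [257] [218,148] → 6 tapes.
Excess: 7 − 6 = 1.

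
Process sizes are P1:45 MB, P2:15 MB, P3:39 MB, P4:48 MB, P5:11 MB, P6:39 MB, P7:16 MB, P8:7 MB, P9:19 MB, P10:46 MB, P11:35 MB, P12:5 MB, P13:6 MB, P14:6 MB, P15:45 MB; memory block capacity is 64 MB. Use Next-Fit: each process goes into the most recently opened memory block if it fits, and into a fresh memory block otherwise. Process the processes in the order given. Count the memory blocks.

P1 (45 MB) → memory block 1 (remaining 19 MB)
P2 (15 MB) → memory block 1 (remaining 4 MB)
P3 (39 MB) → memory block 2 (remaining 25 MB)
P4 (48 MB) → memory block 3 (remaining 16 MB)
P5 (11 MB) → memory block 3 (remaining 5 MB)
P6 (39 MB) → memory block 4 (remaining 25 MB)
P7 (16 MB) → memory block 4 (remaining 9 MB)
P8 (7 MB) → memory block 4 (remaining 2 MB)
P9 (19 MB) → memory block 5 (remaining 45 MB)
P10 (46 MB) → memory block 6 (remaining 18 MB)
P11 (35 MB) → memory block 7 (remaining 29 MB)
P12 (5 MB) → memory block 7 (remaining 24 MB)
P13 (6 MB) → memory block 7 (remaining 18 MB)
P14 (6 MB) → memory block 7 (remaining 12 MB)
P15 (45 MB) → memory block 8 (remaining 19 MB)
Final memory blocks: [45,15] [39] [48,11] [39,16,7] [19] [46] [35,5,6,6] [45].

8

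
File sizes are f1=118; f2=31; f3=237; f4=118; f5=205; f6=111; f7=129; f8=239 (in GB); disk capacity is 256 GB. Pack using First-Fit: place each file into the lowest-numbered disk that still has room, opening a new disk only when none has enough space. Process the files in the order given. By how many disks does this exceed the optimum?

First-Fit: [118,31] [237] [118,111] [205] [129] [239] → 6 disks.
Total size 1188 GB; any packing needs at least ⌈1188/256⌉ = 5 disks.
An optimal packing achieves that bound: [239] [237] [205,31] [129,118] [118,111] → 5 disks.
Excess: 6 − 5 = 1.

1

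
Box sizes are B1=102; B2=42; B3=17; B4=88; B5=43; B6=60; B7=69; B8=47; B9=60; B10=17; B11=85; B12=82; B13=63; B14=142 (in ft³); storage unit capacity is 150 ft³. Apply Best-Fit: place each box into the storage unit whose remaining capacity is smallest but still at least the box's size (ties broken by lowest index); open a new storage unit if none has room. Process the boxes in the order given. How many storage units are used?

B1 (102 ft³) → storage unit 1 (remaining 48 ft³)
B2 (42 ft³) → storage unit 1 (remaining 6 ft³)
B3 (17 ft³) → storage unit 2 (remaining 133 ft³)
B4 (88 ft³) → storage unit 2 (remaining 45 ft³)
B5 (43 ft³) → storage unit 2 (remaining 2 ft³)
B6 (60 ft³) → storage unit 3 (remaining 90 ft³)
B7 (69 ft³) → storage unit 3 (remaining 21 ft³)
B8 (47 ft³) → storage unit 4 (remaining 103 ft³)
B9 (60 ft³) → storage unit 4 (remaining 43 ft³)
B10 (17 ft³) → storage unit 3 (remaining 4 ft³)
B11 (85 ft³) → storage unit 5 (remaining 65 ft³)
B12 (82 ft³) → storage unit 6 (remaining 68 ft³)
B13 (63 ft³) → storage unit 5 (remaining 2 ft³)
B14 (142 ft³) → storage unit 7 (remaining 8 ft³)

7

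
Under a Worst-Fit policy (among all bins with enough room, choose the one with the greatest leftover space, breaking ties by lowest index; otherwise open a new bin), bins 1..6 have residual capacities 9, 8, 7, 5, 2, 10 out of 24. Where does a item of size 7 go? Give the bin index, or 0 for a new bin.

Bins with room: bin 1 (9), bin 2 (8), bin 3 (7), bin 6 (10).
Most room is bin 6 with 10 free.

6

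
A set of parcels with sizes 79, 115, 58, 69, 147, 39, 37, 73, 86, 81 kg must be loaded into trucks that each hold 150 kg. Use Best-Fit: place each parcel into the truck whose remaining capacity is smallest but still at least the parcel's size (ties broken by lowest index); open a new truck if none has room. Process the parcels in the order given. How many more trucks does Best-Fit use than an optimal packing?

Best-Fit: [79,58] [115] [69,39,37] [147] [73] [86] [81] → 7 trucks.
Total size 784 kg; any packing needs at least ⌈784/150⌉ = 6 trucks.
An optimal packing achieves that bound: [147] [115] [86,58] [81,69] [79,39] [73,37] → 6 trucks.
Excess: 7 − 6 = 1.

1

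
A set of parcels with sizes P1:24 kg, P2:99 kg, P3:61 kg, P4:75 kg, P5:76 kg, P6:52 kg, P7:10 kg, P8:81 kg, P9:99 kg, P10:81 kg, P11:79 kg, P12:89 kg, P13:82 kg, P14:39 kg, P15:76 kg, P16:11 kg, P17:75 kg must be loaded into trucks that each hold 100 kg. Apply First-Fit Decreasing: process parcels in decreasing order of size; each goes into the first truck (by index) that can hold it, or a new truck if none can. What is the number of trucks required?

13

Sorted descending: 99, 99, 89, 82, 81, 81, 79, 76, 76, 75, 75, 61, 52, 39, 24, 11, 10.
99 kg → truck 1 (remaining 1 kg)
99 kg → truck 2 (remaining 1 kg)
89 kg → truck 3 (remaining 11 kg)
82 kg → truck 4 (remaining 18 kg)
81 kg → truck 5 (remaining 19 kg)
81 kg → truck 6 (remaining 19 kg)
79 kg → truck 7 (remaining 21 kg)
76 kg → truck 8 (remaining 24 kg)
76 kg → truck 9 (remaining 24 kg)
75 kg → truck 10 (remaining 25 kg)
75 kg → truck 11 (remaining 25 kg)
61 kg → truck 12 (remaining 39 kg)
52 kg → truck 13 (remaining 48 kg)
39 kg → truck 12 (remaining 0 kg)
24 kg → truck 8 (remaining 0 kg)
11 kg → truck 3 (remaining 0 kg)
10 kg → truck 4 (remaining 8 kg)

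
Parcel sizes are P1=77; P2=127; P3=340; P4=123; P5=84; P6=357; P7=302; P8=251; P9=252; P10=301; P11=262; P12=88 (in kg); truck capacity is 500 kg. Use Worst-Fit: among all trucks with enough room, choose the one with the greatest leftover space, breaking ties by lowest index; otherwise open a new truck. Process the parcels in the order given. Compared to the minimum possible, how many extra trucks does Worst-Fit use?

Worst-Fit: [77,127,123,84] [340] [357] [302] [251,88] [252] [301] [262] → 8 trucks.
7 parcels exceed 250 kg (half the capacity), and no two of those can share a truck, so at least 7 trucks are needed.
An optimal packing achieves that bound: [357,127] [340,123] [302,88,84] [301,77] [262] [252] [251] → 7 trucks.
Excess: 8 − 7 = 1.

1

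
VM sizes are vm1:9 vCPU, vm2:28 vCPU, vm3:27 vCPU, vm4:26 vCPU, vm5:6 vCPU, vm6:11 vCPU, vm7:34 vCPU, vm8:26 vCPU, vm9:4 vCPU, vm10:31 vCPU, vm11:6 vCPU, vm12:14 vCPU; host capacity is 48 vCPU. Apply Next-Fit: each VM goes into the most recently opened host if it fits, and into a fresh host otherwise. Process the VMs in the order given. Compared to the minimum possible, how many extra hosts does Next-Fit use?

1

Next-Fit: [9,28] [27] [26,6,11] [34] [26,4] [31,6] [14] → 7 hosts.
6 VMs exceed 24 vCPU (half the capacity), and no two of those can share a host, so at least 6 hosts are needed.
An optimal packing achieves that bound: [34,14] [31,11,6] [28,9,6,4] [27] [26] [26] → 6 hosts.
Excess: 7 − 6 = 1.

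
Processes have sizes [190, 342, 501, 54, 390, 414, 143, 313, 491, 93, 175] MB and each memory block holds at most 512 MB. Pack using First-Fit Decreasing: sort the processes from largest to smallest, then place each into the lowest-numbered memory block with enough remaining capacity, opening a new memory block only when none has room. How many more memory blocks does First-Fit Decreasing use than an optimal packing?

First-Fit Decreasing: [501] [491] [414,93] [390,54] [342,143] [313,190] [175] → 7 memory blocks.
Total size 3106 MB; any packing needs at least ⌈3106/512⌉ = 7 memory blocks.
So 7 is already optimal.

0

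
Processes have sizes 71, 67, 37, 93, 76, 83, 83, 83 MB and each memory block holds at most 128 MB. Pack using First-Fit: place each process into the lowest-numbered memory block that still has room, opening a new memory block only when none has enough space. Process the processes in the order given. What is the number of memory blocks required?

memory block 1: place 71 MB, 57 MB left
memory block 2: place 67 MB, 61 MB left
memory block 1: place 37 MB, 20 MB left
memory block 3: place 93 MB, 35 MB left
memory block 4: place 76 MB, 52 MB left
memory block 5: place 83 MB, 45 MB left
memory block 6: place 83 MB, 45 MB left
memory block 7: place 83 MB, 45 MB left

7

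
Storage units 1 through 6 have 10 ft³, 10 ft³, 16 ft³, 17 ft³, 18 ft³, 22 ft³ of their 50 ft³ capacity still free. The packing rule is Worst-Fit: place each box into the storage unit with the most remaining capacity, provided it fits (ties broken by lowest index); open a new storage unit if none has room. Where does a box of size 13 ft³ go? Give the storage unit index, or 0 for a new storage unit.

Storage units with room: storage unit 3 (16 ft³), storage unit 4 (17 ft³), storage unit 5 (18 ft³), storage unit 6 (22 ft³).
Most room is storage unit 6 with 22 ft³ free.

6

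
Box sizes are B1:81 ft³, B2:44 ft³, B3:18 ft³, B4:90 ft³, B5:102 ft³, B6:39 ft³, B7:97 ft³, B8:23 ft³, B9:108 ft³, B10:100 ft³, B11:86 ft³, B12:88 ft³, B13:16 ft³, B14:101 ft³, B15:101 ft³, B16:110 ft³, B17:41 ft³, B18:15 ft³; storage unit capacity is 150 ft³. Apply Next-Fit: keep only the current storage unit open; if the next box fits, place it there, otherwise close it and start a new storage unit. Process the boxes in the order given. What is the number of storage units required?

12

storage unit 1: place B1 (81 ft³), 69 ft³ left
storage unit 1: place B2 (44 ft³), 25 ft³ left
storage unit 1: place B3 (18 ft³), 7 ft³ left
storage unit 2: place B4 (90 ft³), 60 ft³ left
storage unit 3: place B5 (102 ft³), 48 ft³ left
storage unit 3: place B6 (39 ft³), 9 ft³ left
storage unit 4: place B7 (97 ft³), 53 ft³ left
storage unit 4: place B8 (23 ft³), 30 ft³ left
storage unit 5: place B9 (108 ft³), 42 ft³ left
storage unit 6: place B10 (100 ft³), 50 ft³ left
storage unit 7: place B11 (86 ft³), 64 ft³ left
storage unit 8: place B12 (88 ft³), 62 ft³ left
storage unit 8: place B13 (16 ft³), 46 ft³ left
storage unit 9: place B14 (101 ft³), 49 ft³ left
storage unit 10: place B15 (101 ft³), 49 ft³ left
storage unit 11: place B16 (110 ft³), 40 ft³ left
storage unit 12: place B17 (41 ft³), 109 ft³ left
storage unit 12: place B18 (15 ft³), 94 ft³ left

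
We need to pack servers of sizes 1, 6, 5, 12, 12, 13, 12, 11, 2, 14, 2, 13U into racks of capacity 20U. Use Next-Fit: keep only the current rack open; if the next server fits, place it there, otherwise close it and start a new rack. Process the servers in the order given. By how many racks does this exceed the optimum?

1

Next-Fit: [1,6,5] [12] [12] [13] [12] [11,2] [14,2] [13] → 8 racks.
7 servers exceed 10U (half the capacity), and no two of those can share a rack, so at least 7 racks are needed.
An optimal packing achieves that bound: [14,6] [13,5,2] [13,2,1] [12] [12] [12] [11] → 7 racks.
Excess: 8 − 7 = 1.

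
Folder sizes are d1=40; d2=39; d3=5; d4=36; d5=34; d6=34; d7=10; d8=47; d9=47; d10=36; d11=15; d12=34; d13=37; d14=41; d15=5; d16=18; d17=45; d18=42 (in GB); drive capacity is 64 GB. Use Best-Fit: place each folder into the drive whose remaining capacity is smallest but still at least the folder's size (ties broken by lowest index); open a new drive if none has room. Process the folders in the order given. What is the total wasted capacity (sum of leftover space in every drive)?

267

d1 (40 GB) → drive 1 (remaining 24 GB)
d2 (39 GB) → drive 2 (remaining 25 GB)
d3 (5 GB) → drive 1 (remaining 19 GB)
d4 (36 GB) → drive 3 (remaining 28 GB)
d5 (34 GB) → drive 4 (remaining 30 GB)
d6 (34 GB) → drive 5 (remaining 30 GB)
d7 (10 GB) → drive 1 (remaining 9 GB)
d8 (47 GB) → drive 6 (remaining 17 GB)
d9 (47 GB) → drive 7 (remaining 17 GB)
d10 (36 GB) → drive 8 (remaining 28 GB)
d11 (15 GB) → drive 6 (remaining 2 GB)
d12 (34 GB) → drive 9 (remaining 30 GB)
d13 (37 GB) → drive 10 (remaining 27 GB)
d14 (41 GB) → drive 11 (remaining 23 GB)
d15 (5 GB) → drive 1 (remaining 4 GB)
d16 (18 GB) → drive 11 (remaining 5 GB)
d17 (45 GB) → drive 12 (remaining 19 GB)
d18 (42 GB) → drive 13 (remaining 22 GB)
13 drives × 64 GB = 832 GB; used 565 GB; unused 267 GB.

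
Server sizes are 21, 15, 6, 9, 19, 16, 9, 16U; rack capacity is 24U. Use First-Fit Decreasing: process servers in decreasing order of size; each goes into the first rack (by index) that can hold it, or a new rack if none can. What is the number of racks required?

6

Sorted descending: 21, 19, 16, 16, 15, 9, 9, 6.
rack 1: place 21U, 3U left
rack 2: place 19U, 5U left
rack 3: place 16U, 8U left
rack 4: place 16U, 8U left
rack 5: place 15U, 9U left
rack 5: place 9U, 0U left
rack 6: place 9U, 15U left
rack 3: place 6U, 2U left
Final racks: [21] [19] [16,6] [16] [15,9] [9].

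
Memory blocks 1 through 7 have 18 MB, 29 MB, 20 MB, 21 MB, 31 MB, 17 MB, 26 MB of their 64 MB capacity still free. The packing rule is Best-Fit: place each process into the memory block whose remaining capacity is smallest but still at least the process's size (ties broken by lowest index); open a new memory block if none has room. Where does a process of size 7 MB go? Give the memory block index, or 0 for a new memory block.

6

Memory blocks with room: memory block 1 (18 MB), memory block 2 (29 MB), memory block 3 (20 MB), memory block 4 (21 MB), memory block 5 (31 MB), memory block 6 (17 MB), memory block 7 (26 MB).
Tightest fit is memory block 6 with 17 MB free.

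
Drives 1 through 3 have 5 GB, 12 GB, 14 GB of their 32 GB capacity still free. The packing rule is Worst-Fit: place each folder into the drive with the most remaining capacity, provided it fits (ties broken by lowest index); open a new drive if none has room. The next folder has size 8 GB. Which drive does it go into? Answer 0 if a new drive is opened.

3

Drives with room: drive 2 (12 GB), drive 3 (14 GB).
Most room is drive 3 with 14 GB free.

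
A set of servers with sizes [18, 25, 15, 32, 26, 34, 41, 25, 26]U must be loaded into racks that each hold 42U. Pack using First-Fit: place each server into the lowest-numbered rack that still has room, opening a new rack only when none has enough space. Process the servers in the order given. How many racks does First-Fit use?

18U → rack 1 (remaining 24U)
25U → rack 2 (remaining 17U)
15U → rack 1 (remaining 9U)
32U → rack 3 (remaining 10U)
26U → rack 4 (remaining 16U)
34U → rack 5 (remaining 8U)
41U → rack 6 (remaining 1U)
25U → rack 7 (remaining 17U)
26U → rack 8 (remaining 16U)
Final racks: [18,15] [25] [32] [26] [34] [41] [25] [26].

8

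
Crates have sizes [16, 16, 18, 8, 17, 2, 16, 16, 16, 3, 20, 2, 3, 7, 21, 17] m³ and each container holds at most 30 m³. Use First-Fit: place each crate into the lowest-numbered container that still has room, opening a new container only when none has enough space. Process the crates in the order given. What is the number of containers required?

16 m³ → container 1 (remaining 14 m³)
16 m³ → container 2 (remaining 14 m³)
18 m³ → container 3 (remaining 12 m³)
8 m³ → container 1 (remaining 6 m³)
17 m³ → container 4 (remaining 13 m³)
2 m³ → container 1 (remaining 4 m³)
16 m³ → container 5 (remaining 14 m³)
16 m³ → container 6 (remaining 14 m³)
16 m³ → container 7 (remaining 14 m³)
3 m³ → container 1 (remaining 1 m³)
20 m³ → container 8 (remaining 10 m³)
2 m³ → container 2 (remaining 12 m³)
3 m³ → container 2 (remaining 9 m³)
7 m³ → container 2 (remaining 2 m³)
21 m³ → container 9 (remaining 9 m³)
17 m³ → container 10 (remaining 13 m³)
Final containers: [16,8,2,3] [16,2,3,7] [18] [17] [16] [16] [16] [20] [21] [17].

10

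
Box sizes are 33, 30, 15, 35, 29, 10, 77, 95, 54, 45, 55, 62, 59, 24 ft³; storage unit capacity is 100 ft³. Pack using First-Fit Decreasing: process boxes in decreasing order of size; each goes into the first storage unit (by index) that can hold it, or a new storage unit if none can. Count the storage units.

Sorted descending: 95, 77, 62, 59, 55, 54, 45, 35, 33, 30, 29, 24, 15, 10.
Put 95 ft³ in storage unit 1; 5 ft³ remain.
Put 77 ft³ in storage unit 2; 23 ft³ remain.
Put 62 ft³ in storage unit 3; 38 ft³ remain.
Put 59 ft³ in storage unit 4; 41 ft³ remain.
Put 55 ft³ in storage unit 5; 45 ft³ remain.
Put 54 ft³ in storage unit 6; 46 ft³ remain.
Put 45 ft³ in storage unit 5; 0 ft³ remain.
Put 35 ft³ in storage unit 3; 3 ft³ remain.
Put 33 ft³ in storage unit 4; 8 ft³ remain.
Put 30 ft³ in storage unit 6; 16 ft³ remain.
Put 29 ft³ in storage unit 7; 71 ft³ remain.
Put 24 ft³ in storage unit 7; 47 ft³ remain.
Put 15 ft³ in storage unit 2; 8 ft³ remain.
Put 10 ft³ in storage unit 6; 6 ft³ remain.
Final storage units: [95] [77,15] [62,35] [59,33] [55,45] [54,30,10] [29,24].

7 storage units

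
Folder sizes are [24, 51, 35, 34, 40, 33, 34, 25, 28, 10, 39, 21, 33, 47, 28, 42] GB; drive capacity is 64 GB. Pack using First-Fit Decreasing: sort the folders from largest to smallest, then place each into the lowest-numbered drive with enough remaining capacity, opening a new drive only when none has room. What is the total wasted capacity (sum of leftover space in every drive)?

Sorted descending: 51, 47, 42, 40, 39, 35, 34, 34, 33, 33, 28, 28, 25, 24, 21, 10.
Put 51 GB in drive 1; 13 GB remain.
Put 47 GB in drive 2; 17 GB remain.
Put 42 GB in drive 3; 22 GB remain.
Put 40 GB in drive 4; 24 GB remain.
Put 39 GB in drive 5; 25 GB remain.
Put 35 GB in drive 6; 29 GB remain.
Put 34 GB in drive 7; 30 GB remain.
Put 34 GB in drive 8; 30 GB remain.
Put 33 GB in drive 9; 31 GB remain.
Put 33 GB in drive 10; 31 GB remain.
Put 28 GB in drive 6; 1 GB remain.
Put 28 GB in drive 7; 2 GB remain.
Put 25 GB in drive 5; 0 GB remain.
Put 24 GB in drive 4; 0 GB remain.
Put 21 GB in drive 3; 1 GB remain.
Put 10 GB in drive 1; 3 GB remain.
10 drives × 64 GB = 640 GB; used 524 GB; unused 116 GB.

116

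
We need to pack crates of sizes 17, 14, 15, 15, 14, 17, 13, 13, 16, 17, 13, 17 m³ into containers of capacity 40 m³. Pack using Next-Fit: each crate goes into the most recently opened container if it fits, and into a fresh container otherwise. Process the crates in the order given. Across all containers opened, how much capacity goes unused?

container 1: place 17 m³, 23 m³ left
container 1: place 14 m³, 9 m³ left
container 2: place 15 m³, 25 m³ left
container 2: place 15 m³, 10 m³ left
container 3: place 14 m³, 26 m³ left
container 3: place 17 m³, 9 m³ left
container 4: place 13 m³, 27 m³ left
container 4: place 13 m³, 14 m³ left
container 5: place 16 m³, 24 m³ left
container 5: place 17 m³, 7 m³ left
container 6: place 13 m³, 27 m³ left
container 6: place 17 m³, 10 m³ left
6 containers × 40 m³ = 240 m³; used 181 m³; unused 59 m³.

59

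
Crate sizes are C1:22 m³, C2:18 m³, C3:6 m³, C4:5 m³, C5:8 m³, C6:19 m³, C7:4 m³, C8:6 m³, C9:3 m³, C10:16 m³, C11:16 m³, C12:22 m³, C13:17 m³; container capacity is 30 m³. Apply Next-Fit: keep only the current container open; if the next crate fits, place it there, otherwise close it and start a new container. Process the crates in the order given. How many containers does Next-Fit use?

7

container 1: place C1 (22 m³), 8 m³ left
container 2: place C2 (18 m³), 12 m³ left
container 2: place C3 (6 m³), 6 m³ left
container 2: place C4 (5 m³), 1 m³ left
container 3: place C5 (8 m³), 22 m³ left
container 3: place C6 (19 m³), 3 m³ left
container 4: place C7 (4 m³), 26 m³ left
container 4: place C8 (6 m³), 20 m³ left
container 4: place C9 (3 m³), 17 m³ left
container 4: place C10 (16 m³), 1 m³ left
container 5: place C11 (16 m³), 14 m³ left
container 6: place C12 (22 m³), 8 m³ left
container 7: place C13 (17 m³), 13 m³ left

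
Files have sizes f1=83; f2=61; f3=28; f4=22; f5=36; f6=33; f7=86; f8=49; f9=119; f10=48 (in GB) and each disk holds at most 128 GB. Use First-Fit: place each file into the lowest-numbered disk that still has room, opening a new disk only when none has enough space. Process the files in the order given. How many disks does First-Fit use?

5

disk 1: place f1 (83 GB), 45 GB left
disk 2: place f2 (61 GB), 67 GB left
disk 1: place f3 (28 GB), 17 GB left
disk 2: place f4 (22 GB), 45 GB left
disk 2: place f5 (36 GB), 9 GB left
disk 3: place f6 (33 GB), 95 GB left
disk 3: place f7 (86 GB), 9 GB left
disk 4: place f8 (49 GB), 79 GB left
disk 5: place f9 (119 GB), 9 GB left
disk 4: place f10 (48 GB), 31 GB left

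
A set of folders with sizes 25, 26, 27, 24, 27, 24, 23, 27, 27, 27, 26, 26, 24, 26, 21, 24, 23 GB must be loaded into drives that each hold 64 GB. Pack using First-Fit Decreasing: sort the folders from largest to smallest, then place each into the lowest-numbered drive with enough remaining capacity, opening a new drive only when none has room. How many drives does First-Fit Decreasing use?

Sorted descending: 27, 27, 27, 27, 27, 26, 26, 26, 26, 25, 24, 24, 24, 24, 23, 23, 21.
27 GB → drive 1 (remaining 37 GB)
27 GB → drive 1 (remaining 10 GB)
27 GB → drive 2 (remaining 37 GB)
27 GB → drive 2 (remaining 10 GB)
27 GB → drive 3 (remaining 37 GB)
26 GB → drive 3 (remaining 11 GB)
26 GB → drive 4 (remaining 38 GB)
26 GB → drive 4 (remaining 12 GB)
26 GB → drive 5 (remaining 38 GB)
25 GB → drive 5 (remaining 13 GB)
24 GB → drive 6 (remaining 40 GB)
24 GB → drive 6 (remaining 16 GB)
24 GB → drive 7 (remaining 40 GB)
24 GB → drive 7 (remaining 16 GB)
23 GB → drive 8 (remaining 41 GB)
23 GB → drive 8 (remaining 18 GB)
21 GB → drive 9 (remaining 43 GB)
Final drives: [27,27] [27,27] [27,26] [26,26] [26,25] [24,24] [24,24] [23,23] [21].

9 drives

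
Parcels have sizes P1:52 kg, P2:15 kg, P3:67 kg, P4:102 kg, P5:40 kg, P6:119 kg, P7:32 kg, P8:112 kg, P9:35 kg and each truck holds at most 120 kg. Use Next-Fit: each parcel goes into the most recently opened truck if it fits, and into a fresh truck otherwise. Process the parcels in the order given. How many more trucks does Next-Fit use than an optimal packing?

3

Next-Fit: [52,15] [67] [102] [40] [119] [32] [112] [35] → 8 trucks.
Total size 574 kg; any packing needs at least ⌈574/120⌉ = 5 trucks.
An optimal packing achieves that bound: [119] [112] [102,15] [67,52] [40,35,32] → 5 trucks.
Excess: 8 − 5 = 3.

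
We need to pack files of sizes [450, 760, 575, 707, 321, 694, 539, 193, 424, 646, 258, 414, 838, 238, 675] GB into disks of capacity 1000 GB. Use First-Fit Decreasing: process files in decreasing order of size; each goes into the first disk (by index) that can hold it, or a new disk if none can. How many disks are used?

Sorted descending: 838, 760, 707, 694, 675, 646, 575, 539, 450, 424, 414, 321, 258, 238, 193.
Put 838 GB in disk 1; 162 GB remain.
Put 760 GB in disk 2; 240 GB remain.
Put 707 GB in disk 3; 293 GB remain.
Put 694 GB in disk 4; 306 GB remain.
Put 675 GB in disk 5; 325 GB remain.
Put 646 GB in disk 6; 354 GB remain.
Put 575 GB in disk 7; 425 GB remain.
Put 539 GB in disk 8; 461 GB remain.
Put 450 GB in disk 8; 11 GB remain.
Put 424 GB in disk 7; 1 GB remain.
Put 414 GB in disk 9; 586 GB remain.
Put 321 GB in disk 5; 4 GB remain.
Put 258 GB in disk 3; 35 GB remain.
Put 238 GB in disk 2; 2 GB remain.
Put 193 GB in disk 4; 113 GB remain.

9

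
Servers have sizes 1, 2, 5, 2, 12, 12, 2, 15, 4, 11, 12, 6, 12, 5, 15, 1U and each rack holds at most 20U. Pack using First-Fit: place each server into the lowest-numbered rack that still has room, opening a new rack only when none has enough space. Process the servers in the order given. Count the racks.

Put 1U in rack 1; 19U remain.
Put 2U in rack 1; 17U remain.
Put 5U in rack 1; 12U remain.
Put 2U in rack 1; 10U remain.
Put 12U in rack 2; 8U remain.
Put 12U in rack 3; 8U remain.
Put 2U in rack 1; 8U remain.
Put 15U in rack 4; 5U remain.
Put 4U in rack 1; 4U remain.
Put 11U in rack 5; 9U remain.
Put 12U in rack 6; 8U remain.
Put 6U in rack 2; 2U remain.
Put 12U in rack 7; 8U remain.
Put 5U in rack 3; 3U remain.
Put 15U in rack 8; 5U remain.
Put 1U in rack 1; 3U remain.

8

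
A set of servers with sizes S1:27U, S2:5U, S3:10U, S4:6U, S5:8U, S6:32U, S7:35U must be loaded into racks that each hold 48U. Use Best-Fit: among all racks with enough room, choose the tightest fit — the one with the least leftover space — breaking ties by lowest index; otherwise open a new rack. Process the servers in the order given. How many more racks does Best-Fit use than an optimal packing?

0

Best-Fit: [27,5,10,6] [8,32] [35] → 3 racks.
Total size 123U; any packing needs at least ⌈123/48⌉ = 3 racks.
So 3 is already optimal.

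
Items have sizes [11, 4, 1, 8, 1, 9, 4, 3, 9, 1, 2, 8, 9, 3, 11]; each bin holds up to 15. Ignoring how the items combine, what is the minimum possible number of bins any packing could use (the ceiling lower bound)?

Total size = 11 + 4 + 1 + 8 + 1 + 9 + 4 + 3 + 9 + 1 + 2 + 8 + 9 + 3 + 11 = 84.
⌈84 / 15⌉ = 6.

6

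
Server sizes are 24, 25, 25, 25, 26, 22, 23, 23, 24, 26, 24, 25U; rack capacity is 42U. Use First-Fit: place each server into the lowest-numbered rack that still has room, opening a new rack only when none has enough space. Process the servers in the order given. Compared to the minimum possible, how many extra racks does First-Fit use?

First-Fit: [24] [25] [25] [25] [26] [22] [23] [23] [24] [26] [24] [25] → 12 racks.
12 servers exceed 21U (half the capacity), and no two of those can share a rack, so at least 12 racks are needed.
So 12 is already optimal.

0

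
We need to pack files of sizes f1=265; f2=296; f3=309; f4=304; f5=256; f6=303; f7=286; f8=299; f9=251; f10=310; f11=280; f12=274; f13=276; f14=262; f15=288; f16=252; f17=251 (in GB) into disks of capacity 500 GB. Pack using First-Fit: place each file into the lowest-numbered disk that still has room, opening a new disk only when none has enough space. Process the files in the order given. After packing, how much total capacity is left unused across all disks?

Put f1 (265 GB) in disk 1; 235 GB remain.
Put f2 (296 GB) in disk 2; 204 GB remain.
Put f3 (309 GB) in disk 3; 191 GB remain.
Put f4 (304 GB) in disk 4; 196 GB remain.
Put f5 (256 GB) in disk 5; 244 GB remain.
Put f6 (303 GB) in disk 6; 197 GB remain.
Put f7 (286 GB) in disk 7; 214 GB remain.
Put f8 (299 GB) in disk 8; 201 GB remain.
Put f9 (251 GB) in disk 9; 249 GB remain.
Put f10 (310 GB) in disk 10; 190 GB remain.
Put f11 (280 GB) in disk 11; 220 GB remain.
Put f12 (274 GB) in disk 12; 226 GB remain.
Put f13 (276 GB) in disk 13; 224 GB remain.
Put f14 (262 GB) in disk 14; 238 GB remain.
Put f15 (288 GB) in disk 15; 212 GB remain.
Put f16 (252 GB) in disk 16; 248 GB remain.
Put f17 (251 GB) in disk 17; 249 GB remain.
17 disks × 500 GB = 8500 GB; used 4762 GB; unused 3738 GB.

3738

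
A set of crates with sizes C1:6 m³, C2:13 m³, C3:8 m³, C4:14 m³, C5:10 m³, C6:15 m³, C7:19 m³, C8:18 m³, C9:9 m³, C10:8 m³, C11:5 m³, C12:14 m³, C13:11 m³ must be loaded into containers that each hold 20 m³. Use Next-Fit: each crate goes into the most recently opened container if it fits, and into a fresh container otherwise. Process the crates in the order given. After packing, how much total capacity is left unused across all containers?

C1 (6 m³) → container 1 (remaining 14 m³)
C2 (13 m³) → container 1 (remaining 1 m³)
C3 (8 m³) → container 2 (remaining 12 m³)
C4 (14 m³) → container 3 (remaining 6 m³)
C5 (10 m³) → container 4 (remaining 10 m³)
C6 (15 m³) → container 5 (remaining 5 m³)
C7 (19 m³) → container 6 (remaining 1 m³)
C8 (18 m³) → container 7 (remaining 2 m³)
C9 (9 m³) → container 8 (remaining 11 m³)
C10 (8 m³) → container 8 (remaining 3 m³)
C11 (5 m³) → container 9 (remaining 15 m³)
C12 (14 m³) → container 9 (remaining 1 m³)
C13 (11 m³) → container 10 (remaining 9 m³)
10 containers × 20 m³ = 200 m³; used 150 m³; unused 50 m³.

50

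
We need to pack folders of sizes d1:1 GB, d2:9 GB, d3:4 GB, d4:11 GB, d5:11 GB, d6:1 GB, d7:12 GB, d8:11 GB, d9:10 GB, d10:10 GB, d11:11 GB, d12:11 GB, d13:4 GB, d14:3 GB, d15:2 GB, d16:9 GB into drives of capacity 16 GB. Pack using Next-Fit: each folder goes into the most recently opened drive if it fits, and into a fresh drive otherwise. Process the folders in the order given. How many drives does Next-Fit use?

drive 1: place d1 (1 GB), 15 GB left
drive 1: place d2 (9 GB), 6 GB left
drive 1: place d3 (4 GB), 2 GB left
drive 2: place d4 (11 GB), 5 GB left
drive 3: place d5 (11 GB), 5 GB left
drive 3: place d6 (1 GB), 4 GB left
drive 4: place d7 (12 GB), 4 GB left
drive 5: place d8 (11 GB), 5 GB left
drive 6: place d9 (10 GB), 6 GB left
drive 7: place d10 (10 GB), 6 GB left
drive 8: place d11 (11 GB), 5 GB left
drive 9: place d12 (11 GB), 5 GB left
drive 9: place d13 (4 GB), 1 GB left
drive 10: place d14 (3 GB), 13 GB left
drive 10: place d15 (2 GB), 11 GB left
drive 10: place d16 (9 GB), 2 GB left

10 drives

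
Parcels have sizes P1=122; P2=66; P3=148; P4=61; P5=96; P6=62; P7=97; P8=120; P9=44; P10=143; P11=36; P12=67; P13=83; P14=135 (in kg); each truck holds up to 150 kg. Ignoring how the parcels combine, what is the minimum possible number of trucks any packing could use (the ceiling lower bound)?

Total size = 122 + 66 + 148 + 61 + 96 + 62 + 97 + 120 + 44 + 143 + 36 + 67 + 83 + 135 = 1280 kg.
⌈1280 / 150⌉ = 9.

9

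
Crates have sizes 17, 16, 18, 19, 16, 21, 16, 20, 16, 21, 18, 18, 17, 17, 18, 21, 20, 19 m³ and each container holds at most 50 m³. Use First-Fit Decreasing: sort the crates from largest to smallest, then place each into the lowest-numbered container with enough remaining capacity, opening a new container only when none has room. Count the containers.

Sorted descending: 21, 21, 21, 20, 20, 19, 19, 18, 18, 18, 18, 17, 17, 17, 16, 16, 16, 16.
container 1: place 21 m³, 29 m³ left
container 1: place 21 m³, 8 m³ left
container 2: place 21 m³, 29 m³ left
container 2: place 20 m³, 9 m³ left
container 3: place 20 m³, 30 m³ left
container 3: place 19 m³, 11 m³ left
container 4: place 19 m³, 31 m³ left
container 4: place 18 m³, 13 m³ left
container 5: place 18 m³, 32 m³ left
container 5: place 18 m³, 14 m³ left
container 6: place 18 m³, 32 m³ left
container 6: place 17 m³, 15 m³ left
container 7: place 17 m³, 33 m³ left
container 7: place 17 m³, 16 m³ left
container 7: place 16 m³, 0 m³ left
container 8: place 16 m³, 34 m³ left
container 8: place 16 m³, 18 m³ left
container 8: place 16 m³, 2 m³ left

8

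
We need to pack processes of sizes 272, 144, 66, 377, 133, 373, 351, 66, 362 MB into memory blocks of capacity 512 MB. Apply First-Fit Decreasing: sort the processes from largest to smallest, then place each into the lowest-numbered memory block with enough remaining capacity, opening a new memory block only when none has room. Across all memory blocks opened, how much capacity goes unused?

416

Sorted descending: 377, 373, 362, 351, 272, 144, 133, 66, 66.
Put 377 MB in memory block 1; 135 MB remain.
Put 373 MB in memory block 2; 139 MB remain.
Put 362 MB in memory block 3; 150 MB remain.
Put 351 MB in memory block 4; 161 MB remain.
Put 272 MB in memory block 5; 240 MB remain.
Put 144 MB in memory block 3; 6 MB remain.
Put 133 MB in memory block 1; 2 MB remain.
Put 66 MB in memory block 2; 73 MB remain.
Put 66 MB in memory block 2; 7 MB remain.
5 memory blocks × 512 MB = 2560 MB; used 2144 MB; unused 416 MB.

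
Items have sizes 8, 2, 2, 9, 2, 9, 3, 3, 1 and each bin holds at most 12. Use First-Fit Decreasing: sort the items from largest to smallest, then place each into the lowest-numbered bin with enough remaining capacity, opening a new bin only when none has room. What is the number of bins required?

4 bins

Sorted descending: 9, 9, 8, 3, 3, 2, 2, 2, 1.
9 → bin 1 (remaining 3)
9 → bin 2 (remaining 3)
8 → bin 3 (remaining 4)
3 → bin 1 (remaining 0)
3 → bin 2 (remaining 0)
2 → bin 3 (remaining 2)
2 → bin 3 (remaining 0)
2 → bin 4 (remaining 10)
1 → bin 4 (remaining 9)
Final bins: [9,3] [9,3] [8,2,2] [2,1].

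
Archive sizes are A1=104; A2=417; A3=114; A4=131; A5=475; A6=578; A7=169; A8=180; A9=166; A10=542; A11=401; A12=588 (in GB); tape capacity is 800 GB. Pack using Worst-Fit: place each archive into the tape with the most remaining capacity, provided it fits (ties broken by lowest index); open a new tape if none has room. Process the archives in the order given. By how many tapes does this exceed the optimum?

Worst-Fit: [104,417,114,131] [475,169] [578,180] [166,542] [401] [588] → 6 tapes.
6 archives exceed 400 GB (half the capacity), and no two of those can share a tape, so at least 6 tapes are needed.
So 6 is already optimal.

0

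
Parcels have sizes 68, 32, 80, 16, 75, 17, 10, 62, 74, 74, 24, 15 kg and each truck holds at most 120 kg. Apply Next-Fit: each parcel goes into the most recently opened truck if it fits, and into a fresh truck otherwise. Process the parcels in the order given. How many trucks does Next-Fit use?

truck 1: place 68 kg, 52 kg left
truck 1: place 32 kg, 20 kg left
truck 2: place 80 kg, 40 kg left
truck 2: place 16 kg, 24 kg left
truck 3: place 75 kg, 45 kg left
truck 3: place 17 kg, 28 kg left
truck 3: place 10 kg, 18 kg left
truck 4: place 62 kg, 58 kg left
truck 5: place 74 kg, 46 kg left
truck 6: place 74 kg, 46 kg left
truck 6: place 24 kg, 22 kg left
truck 6: place 15 kg, 7 kg left

6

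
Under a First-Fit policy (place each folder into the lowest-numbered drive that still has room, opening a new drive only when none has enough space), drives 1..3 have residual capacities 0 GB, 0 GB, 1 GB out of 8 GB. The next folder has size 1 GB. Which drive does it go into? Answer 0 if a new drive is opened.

Drives with room: drive 3 (1 GB).
The first with room is drive 3.

3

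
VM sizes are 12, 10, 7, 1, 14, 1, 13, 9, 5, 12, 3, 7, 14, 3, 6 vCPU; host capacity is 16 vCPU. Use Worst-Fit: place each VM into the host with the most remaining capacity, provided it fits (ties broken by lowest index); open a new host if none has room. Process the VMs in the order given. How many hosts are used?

9

Put 12 vCPU in host 1; 4 vCPU remain.
Put 10 vCPU in host 2; 6 vCPU remain.
Put 7 vCPU in host 3; 9 vCPU remain.
Put 1 vCPU in host 3; 8 vCPU remain.
Put 14 vCPU in host 4; 2 vCPU remain.
Put 1 vCPU in host 3; 7 vCPU remain.
Put 13 vCPU in host 5; 3 vCPU remain.
Put 9 vCPU in host 6; 7 vCPU remain.
Put 5 vCPU in host 3; 2 vCPU remain.
Put 12 vCPU in host 7; 4 vCPU remain.
Put 3 vCPU in host 6; 4 vCPU remain.
Put 7 vCPU in host 8; 9 vCPU remain.
Put 14 vCPU in host 9; 2 vCPU remain.
Put 3 vCPU in host 8; 6 vCPU remain.
Put 6 vCPU in host 2; 0 vCPU remain.
Final hosts: [12] [10,6] [7,1,1,5] [14] [13] [9,3] [12] [7,3] [14].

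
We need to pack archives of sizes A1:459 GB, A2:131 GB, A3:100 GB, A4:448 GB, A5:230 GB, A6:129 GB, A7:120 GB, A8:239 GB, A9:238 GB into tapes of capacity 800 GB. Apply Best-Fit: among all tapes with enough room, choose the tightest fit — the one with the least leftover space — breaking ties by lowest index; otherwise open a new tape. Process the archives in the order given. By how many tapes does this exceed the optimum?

0

Best-Fit: [459,131,100] [448,230,120] [129,239,238] → 3 tapes.
Total size 2094 GB; any packing needs at least ⌈2094/800⌉ = 3 tapes.
So 3 is already optimal.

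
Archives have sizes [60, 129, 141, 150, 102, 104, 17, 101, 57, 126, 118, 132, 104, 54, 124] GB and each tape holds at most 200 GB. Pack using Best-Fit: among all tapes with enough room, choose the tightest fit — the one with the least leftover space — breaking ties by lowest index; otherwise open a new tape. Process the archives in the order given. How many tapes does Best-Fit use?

11

Put 60 GB in tape 1; 140 GB remain.
Put 129 GB in tape 1; 11 GB remain.
Put 141 GB in tape 2; 59 GB remain.
Put 150 GB in tape 3; 50 GB remain.
Put 102 GB in tape 4; 98 GB remain.
Put 104 GB in tape 5; 96 GB remain.
Put 17 GB in tape 3; 33 GB remain.
Put 101 GB in tape 6; 99 GB remain.
Put 57 GB in tape 2; 2 GB remain.
Put 126 GB in tape 7; 74 GB remain.
Put 118 GB in tape 8; 82 GB remain.
Put 132 GB in tape 9; 68 GB remain.
Put 104 GB in tape 10; 96 GB remain.
Put 54 GB in tape 9; 14 GB remain.
Put 124 GB in tape 11; 76 GB remain.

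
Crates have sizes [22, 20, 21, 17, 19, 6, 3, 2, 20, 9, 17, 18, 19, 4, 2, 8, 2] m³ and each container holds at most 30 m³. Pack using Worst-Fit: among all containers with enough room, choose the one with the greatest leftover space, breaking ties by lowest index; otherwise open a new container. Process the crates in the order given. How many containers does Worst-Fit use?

22 m³ → container 1 (remaining 8 m³)
20 m³ → container 2 (remaining 10 m³)
21 m³ → container 3 (remaining 9 m³)
17 m³ → container 4 (remaining 13 m³)
19 m³ → container 5 (remaining 11 m³)
6 m³ → container 4 (remaining 7 m³)
3 m³ → container 5 (remaining 8 m³)
2 m³ → container 2 (remaining 8 m³)
20 m³ → container 6 (remaining 10 m³)
9 m³ → container 6 (remaining 1 m³)
17 m³ → container 7 (remaining 13 m³)
18 m³ → container 8 (remaining 12 m³)
19 m³ → container 9 (remaining 11 m³)
4 m³ → container 7 (remaining 9 m³)
2 m³ → container 8 (remaining 10 m³)
8 m³ → container 9 (remaining 3 m³)
2 m³ → container 8 (remaining 8 m³)
Final containers: [22] [20,2] [21] [17,6] [19,3] [20,9] [17,4] [18,2,2] [19,8].

9 containers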